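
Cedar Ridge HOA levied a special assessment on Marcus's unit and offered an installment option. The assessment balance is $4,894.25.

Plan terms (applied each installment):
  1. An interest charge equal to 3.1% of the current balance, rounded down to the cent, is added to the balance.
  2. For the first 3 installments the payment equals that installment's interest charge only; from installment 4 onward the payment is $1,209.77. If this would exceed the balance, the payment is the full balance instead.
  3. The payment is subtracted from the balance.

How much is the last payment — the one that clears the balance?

$475.44

# | Opening | Interest | Payment | End bal
1 | $4,894.25 | $151.72 | $151.72 | $4,894.25
2 | $4,894.25 | $151.72 | $151.72 | $4,894.25
3 | $4,894.25 | $151.72 | $151.72 | $4,894.25
4 | $4,894.25 | $151.72 | $1,209.77 | $3,836.20
5 | $3,836.20 | $118.92 | $1,209.77 | $2,745.35
6 | $2,745.35 | $85.10 | $1,209.77 | $1,620.68
7 | $1,620.68 | $50.24 | $1,209.77 | $461.15
8 | $461.15 | $14.29 | $475.44 | $0.00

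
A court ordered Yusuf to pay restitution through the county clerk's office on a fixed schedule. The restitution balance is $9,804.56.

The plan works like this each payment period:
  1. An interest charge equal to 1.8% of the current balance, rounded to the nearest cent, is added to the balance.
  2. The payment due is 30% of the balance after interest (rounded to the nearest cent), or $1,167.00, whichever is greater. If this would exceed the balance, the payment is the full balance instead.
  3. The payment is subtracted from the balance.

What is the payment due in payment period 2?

$2,133.75

Payment period 1: opening $9,804.56; interest $176.48 → $9,981.04; payment $2,994.31; balance $6,986.73
Payment period 2: opening $6,986.73; interest $125.76 → $7,112.49; payment $2,133.75; balance $4,978.74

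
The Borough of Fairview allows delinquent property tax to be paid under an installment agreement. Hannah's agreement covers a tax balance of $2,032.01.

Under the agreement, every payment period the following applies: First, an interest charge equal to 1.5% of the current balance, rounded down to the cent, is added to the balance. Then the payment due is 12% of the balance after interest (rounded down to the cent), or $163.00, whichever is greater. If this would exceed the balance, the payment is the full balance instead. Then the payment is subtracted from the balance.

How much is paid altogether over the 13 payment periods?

$2,229.99

Payment period 1: opening $2,032.01; interest $30.48 → $2,062.49; payment $247.49; balance $1,815.00
Payment period 2: opening $1,815.00; interest $27.22 → $1,842.22; payment $221.06; balance $1,621.16
Payment period 3: opening $1,621.16; interest $24.31 → $1,645.47; payment $197.45; balance $1,448.02
Payment period 4: opening $1,448.02; interest $21.72 → $1,469.74; payment $176.36; balance $1,293.38
Payment period 5: opening $1,293.38; interest $19.40 → $1,312.78; payment $163.00; balance $1,149.78
Payment period 6: opening $1,149.78; interest $17.24 → $1,167.02; payment $163.00; balance $1,004.02
Payment period 7: opening $1,004.02; interest $15.06 → $1,019.08; payment $163.00; balance $856.08
Payment period 8: opening $856.08; interest $12.84 → $868.92; payment $163.00; balance $705.92
Payment period 9: opening $705.92; interest $10.58 → $716.50; payment $163.00; balance $553.50
Payment period 10: opening $553.50; interest $8.30 → $561.80; payment $163.00; balance $398.80
Payment period 11: opening $398.80; interest $5.98 → $404.78; payment $163.00; balance $241.78
Payment period 12: opening $241.78; interest $3.62 → $245.40; payment $163.00; balance $82.40
Payment period 13: opening $82.40; interest $1.23 → $83.63; payment $83.63; balance $0.00
Total paid: $2,229.99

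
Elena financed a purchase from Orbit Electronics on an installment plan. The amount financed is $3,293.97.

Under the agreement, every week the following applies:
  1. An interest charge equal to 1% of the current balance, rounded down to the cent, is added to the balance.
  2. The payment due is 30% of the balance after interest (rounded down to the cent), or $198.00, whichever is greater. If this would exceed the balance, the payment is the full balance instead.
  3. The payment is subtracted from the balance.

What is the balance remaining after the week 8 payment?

Week 1: opening $3,293.97; interest $32.93 → $3,326.90; payment $998.07; balance $2,328.83
Week 2: opening $2,328.83; interest $23.28 → $2,352.11; payment $705.63; balance $1,646.48
Week 3: opening $1,646.48; interest $16.46 → $1,662.94; payment $498.88; balance $1,164.06
Week 4: opening $1,164.06; interest $11.64 → $1,175.70; payment $352.71; balance $822.99
Week 5: opening $822.99; interest $8.22 → $831.21; payment $249.36; balance $581.85
Week 6: opening $581.85; interest $5.81 → $587.66; payment $198.00; balance $389.66
Week 7: opening $389.66; interest $3.89 → $393.55; payment $198.00; balance $195.55
Week 8: opening $195.55; interest $1.95 → $197.50; payment $197.50; balance $0.00

$0.00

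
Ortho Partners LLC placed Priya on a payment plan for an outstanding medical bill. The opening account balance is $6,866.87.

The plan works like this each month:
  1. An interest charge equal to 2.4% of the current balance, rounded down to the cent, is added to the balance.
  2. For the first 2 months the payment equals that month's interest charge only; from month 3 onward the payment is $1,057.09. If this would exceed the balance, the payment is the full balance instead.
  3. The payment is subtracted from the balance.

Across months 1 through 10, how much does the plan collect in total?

$7,885.59

# | Opening | Interest | Payment | End bal
1 | $6,866.87 | $164.80 | $164.80 | $6,866.87
2 | $6,866.87 | $164.80 | $164.80 | $6,866.87
3 | $6,866.87 | $164.80 | $1,057.09 | $5,974.58
4 | $5,974.58 | $143.38 | $1,057.09 | $5,060.87
5 | $5,060.87 | $121.46 | $1,057.09 | $4,125.24
6 | $4,125.24 | $99.00 | $1,057.09 | $3,167.15
7 | $3,167.15 | $76.01 | $1,057.09 | $2,186.07
8 | $2,186.07 | $52.46 | $1,057.09 | $1,181.44
9 | $1,181.44 | $28.35 | $1,057.09 | $152.70
10 | $152.70 | $3.66 | $156.36 | $0.00
Total paid: $7,885.59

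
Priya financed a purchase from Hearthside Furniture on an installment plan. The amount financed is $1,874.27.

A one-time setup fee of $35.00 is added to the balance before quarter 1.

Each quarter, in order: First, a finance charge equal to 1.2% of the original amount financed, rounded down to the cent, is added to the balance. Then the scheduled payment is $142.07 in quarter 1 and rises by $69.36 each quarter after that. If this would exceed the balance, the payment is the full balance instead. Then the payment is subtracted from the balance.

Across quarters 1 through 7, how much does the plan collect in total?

Quarter 1: $1,909.27 +$22.49 interest = $1,931.76; pay $142.07 → $1,789.69
Quarter 2: $1,789.69 +$22.49 interest = $1,812.18; pay $211.43 → $1,600.75
Quarter 3: $1,600.75 +$22.49 interest = $1,623.24; pay $280.79 → $1,342.45
Quarter 4: $1,342.45 +$22.49 interest = $1,364.94; pay $350.15 → $1,014.79
Quarter 5: $1,014.79 +$22.49 interest = $1,037.28; pay $419.51 → $617.77
Quarter 6: $617.77 +$22.49 interest = $640.26; pay $488.87 → $151.39
Quarter 7: $151.39 +$22.49 interest = $173.88; pay $173.88 → $0.00
Total paid: $2,066.70

$2,066.70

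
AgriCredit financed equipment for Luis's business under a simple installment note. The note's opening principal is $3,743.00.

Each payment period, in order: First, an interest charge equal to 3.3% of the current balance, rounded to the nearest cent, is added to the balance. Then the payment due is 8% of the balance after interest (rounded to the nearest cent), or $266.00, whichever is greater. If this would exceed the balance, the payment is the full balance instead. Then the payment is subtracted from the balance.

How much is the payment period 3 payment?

$279.37

Payment period 1: $3,743.00 +$123.52 interest = $3,866.52; pay $309.32 → $3,557.20
Payment period 2: $3,557.20 +$117.39 interest = $3,674.59; pay $293.97 → $3,380.62
Payment period 3: $3,380.62 +$111.56 interest = $3,492.18; pay $279.37 → $3,212.81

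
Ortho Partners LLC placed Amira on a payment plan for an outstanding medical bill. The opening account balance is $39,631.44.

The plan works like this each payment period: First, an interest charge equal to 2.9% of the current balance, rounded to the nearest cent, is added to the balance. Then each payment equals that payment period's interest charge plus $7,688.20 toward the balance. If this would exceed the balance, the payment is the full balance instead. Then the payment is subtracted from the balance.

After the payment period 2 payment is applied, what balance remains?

Payment period 1: opening $39,631.44; interest $1,149.31 → $40,780.75; payment $8,837.51; balance $31,943.24
Payment period 2: opening $31,943.24; interest $926.35 → $32,869.59; payment $8,614.55; balance $24,255.04

$24,255.04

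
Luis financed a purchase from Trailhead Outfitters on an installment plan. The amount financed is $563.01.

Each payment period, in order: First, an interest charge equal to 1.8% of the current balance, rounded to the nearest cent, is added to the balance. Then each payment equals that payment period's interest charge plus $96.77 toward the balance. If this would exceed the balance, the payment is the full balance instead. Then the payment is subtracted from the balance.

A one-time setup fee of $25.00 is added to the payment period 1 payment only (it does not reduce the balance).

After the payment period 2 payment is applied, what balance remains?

$369.47

# | Opening | Interest | Payment | Fee | End bal
1 | $563.01 | $10.13 | $106.90 | $25.00 | $466.24
2 | $466.24 | $8.39 | $105.16 | — | $369.47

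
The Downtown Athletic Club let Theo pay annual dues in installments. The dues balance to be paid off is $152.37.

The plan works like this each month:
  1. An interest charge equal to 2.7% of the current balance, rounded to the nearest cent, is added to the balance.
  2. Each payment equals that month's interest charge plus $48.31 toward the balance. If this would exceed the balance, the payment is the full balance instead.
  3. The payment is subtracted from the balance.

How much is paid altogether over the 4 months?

Month 1: $152.37 +$4.11 interest = $156.48; pay $52.42 → $104.06
Month 2: $104.06 +$2.81 interest = $106.87; pay $51.12 → $55.75
Month 3: $55.75 +$1.51 interest = $57.26; pay $49.82 → $7.44
Month 4: $7.44 +$0.20 interest = $7.64; pay $7.64 → $0.00
Total paid: $161.00

$161.00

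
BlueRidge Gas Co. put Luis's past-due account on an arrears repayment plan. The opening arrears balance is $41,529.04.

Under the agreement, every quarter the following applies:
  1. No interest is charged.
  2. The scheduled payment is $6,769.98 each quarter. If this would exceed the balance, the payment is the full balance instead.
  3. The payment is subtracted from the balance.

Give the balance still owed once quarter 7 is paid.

$0.00

Quarter 1: $41,529.04 − $6,769.98 → $34,759.06
Quarter 2: $34,759.06 − $6,769.98 → $27,989.08
Quarter 3: $27,989.08 − $6,769.98 → $21,219.10
Quarter 4: $21,219.10 − $6,769.98 → $14,449.12
Quarter 5: $14,449.12 − $6,769.98 → $7,679.14
Quarter 6: $7,679.14 − $6,769.98 → $909.16
Quarter 7: $909.16 − $909.16 → $0.00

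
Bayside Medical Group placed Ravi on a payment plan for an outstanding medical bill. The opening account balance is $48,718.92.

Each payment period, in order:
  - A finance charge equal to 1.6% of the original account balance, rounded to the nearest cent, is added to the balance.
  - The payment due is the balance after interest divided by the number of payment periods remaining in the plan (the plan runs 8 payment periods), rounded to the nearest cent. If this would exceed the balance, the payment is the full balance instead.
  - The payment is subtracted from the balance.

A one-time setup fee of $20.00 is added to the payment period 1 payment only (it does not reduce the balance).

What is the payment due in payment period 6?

# | Opening | Interest | Payment | Fee | End bal
1 | $48,718.92 | $779.50 | $6,187.30 | $20.00 | $43,311.12
2 | $43,311.12 | $779.50 | $6,298.66 | — | $37,791.96
3 | $37,791.96 | $779.50 | $6,428.58 | — | $32,142.88
4 | $32,142.88 | $779.50 | $6,584.48 | — | $26,337.90
5 | $26,337.90 | $779.50 | $6,779.35 | — | $20,338.05
6 | $20,338.05 | $779.50 | $7,039.18 | — | $14,078.37

$7,039.18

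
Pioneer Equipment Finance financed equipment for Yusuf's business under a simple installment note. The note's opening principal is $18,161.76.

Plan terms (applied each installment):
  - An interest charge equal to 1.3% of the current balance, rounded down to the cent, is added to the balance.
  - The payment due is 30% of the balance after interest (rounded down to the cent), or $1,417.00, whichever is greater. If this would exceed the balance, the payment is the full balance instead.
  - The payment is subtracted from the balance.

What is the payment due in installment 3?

$2,775.26

# | Opening | Interest | Payment | End bal
1 | $18,161.76 | $236.10 | $5,519.35 | $12,878.51
2 | $12,878.51 | $167.42 | $3,913.77 | $9,132.16
3 | $9,132.16 | $118.71 | $2,775.26 | $6,475.61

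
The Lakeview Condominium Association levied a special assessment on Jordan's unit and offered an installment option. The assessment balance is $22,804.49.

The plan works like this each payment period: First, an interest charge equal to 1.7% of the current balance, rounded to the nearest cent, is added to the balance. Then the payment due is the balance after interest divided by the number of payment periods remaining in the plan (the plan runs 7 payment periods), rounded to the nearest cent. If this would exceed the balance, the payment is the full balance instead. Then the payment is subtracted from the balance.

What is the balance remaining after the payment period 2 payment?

Payment period 1: $22,804.49 +$387.68 interest = $23,192.17; pay $3,313.17 → $19,879.00
Payment period 2: $19,879.00 +$337.94 interest = $20,216.94; pay $3,369.49 → $16,847.45

$16,847.45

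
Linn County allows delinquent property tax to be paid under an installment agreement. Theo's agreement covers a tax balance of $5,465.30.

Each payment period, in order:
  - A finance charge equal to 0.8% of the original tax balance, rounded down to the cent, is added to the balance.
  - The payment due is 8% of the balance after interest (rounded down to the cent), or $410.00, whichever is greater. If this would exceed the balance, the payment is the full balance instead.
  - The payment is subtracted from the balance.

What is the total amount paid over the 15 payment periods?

Payment period 1: $5,465.30 +$43.72 interest = $5,509.02; pay $440.72 → $5,068.30
Payment period 2: $5,068.30 +$43.72 interest = $5,112.02; pay $410.00 → $4,702.02
Payment period 3: $4,702.02 +$43.72 interest = $4,745.74; pay $410.00 → $4,335.74
Payment period 4: $4,335.74 +$43.72 interest = $4,379.46; pay $410.00 → $3,969.46
Payment period 5: $3,969.46 +$43.72 interest = $4,013.18; pay $410.00 → $3,603.18
Payment period 6: $3,603.18 +$43.72 interest = $3,646.90; pay $410.00 → $3,236.90
Payment period 7: $3,236.90 +$43.72 interest = $3,280.62; pay $410.00 → $2,870.62
Payment period 8: $2,870.62 +$43.72 interest = $2,914.34; pay $410.00 → $2,504.34
Payment period 9: $2,504.34 +$43.72 interest = $2,548.06; pay $410.00 → $2,138.06
Payment period 10: $2,138.06 +$43.72 interest = $2,181.78; pay $410.00 → $1,771.78
Payment period 11: $1,771.78 +$43.72 interest = $1,815.50; pay $410.00 → $1,405.50
Payment period 12: $1,405.50 +$43.72 interest = $1,449.22; pay $410.00 → $1,039.22
Payment period 13: $1,039.22 +$43.72 interest = $1,082.94; pay $410.00 → $672.94
Payment period 14: $672.94 +$43.72 interest = $716.66; pay $410.00 → $306.66
Payment period 15: $306.66 +$43.72 interest = $350.38; pay $350.38 → $0.00
Total paid: $6,121.10

$6,121.10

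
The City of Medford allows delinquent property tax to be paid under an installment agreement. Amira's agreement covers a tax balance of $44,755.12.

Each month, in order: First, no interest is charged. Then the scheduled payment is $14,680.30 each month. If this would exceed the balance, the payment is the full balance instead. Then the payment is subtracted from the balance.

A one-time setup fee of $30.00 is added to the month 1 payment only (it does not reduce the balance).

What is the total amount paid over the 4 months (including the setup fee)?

Month 1: $44,755.12 − $14,680.30 (+ $30.00 fee) → $30,074.82
Month 2: $30,074.82 − $14,680.30 → $15,394.52
Month 3: $15,394.52 − $14,680.30 → $714.22
Month 4: $714.22 − $714.22 → $0.00
Total paid: $44,785.12

$44,785.12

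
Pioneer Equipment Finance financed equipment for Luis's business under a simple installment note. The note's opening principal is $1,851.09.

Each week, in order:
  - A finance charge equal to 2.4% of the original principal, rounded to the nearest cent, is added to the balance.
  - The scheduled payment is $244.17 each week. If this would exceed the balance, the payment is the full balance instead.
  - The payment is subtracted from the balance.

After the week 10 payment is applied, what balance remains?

$0.00

Week 1: $1,851.09 +$44.43 interest = $1,895.52; pay $244.17 → $1,651.35
Week 2: $1,651.35 +$44.43 interest = $1,695.78; pay $244.17 → $1,451.61
Week 3: $1,451.61 +$44.43 interest = $1,496.04; pay $244.17 → $1,251.87
Week 4: $1,251.87 +$44.43 interest = $1,296.30; pay $244.17 → $1,052.13
Week 5: $1,052.13 +$44.43 interest = $1,096.56; pay $244.17 → $852.39
Week 6: $852.39 +$44.43 interest = $896.82; pay $244.17 → $652.65
Week 7: $652.65 +$44.43 interest = $697.08; pay $244.17 → $452.91
Week 8: $452.91 +$44.43 interest = $497.34; pay $244.17 → $253.17
Week 9: $253.17 +$44.43 interest = $297.60; pay $244.17 → $53.43
Week 10: $53.43 +$44.43 interest = $97.86; pay $97.86 → $0.00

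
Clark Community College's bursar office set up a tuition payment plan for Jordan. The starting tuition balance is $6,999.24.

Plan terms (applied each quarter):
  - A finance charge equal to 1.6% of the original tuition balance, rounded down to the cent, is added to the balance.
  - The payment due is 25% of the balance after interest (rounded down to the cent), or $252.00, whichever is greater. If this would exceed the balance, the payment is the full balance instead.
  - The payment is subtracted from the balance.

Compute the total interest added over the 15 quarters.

Quarter 1: opening $6,999.24; interest $111.98 → $7,111.22; payment $1,777.80; balance $5,333.42
Quarter 2: opening $5,333.42; interest $111.98 → $5,445.40; payment $1,361.35; balance $4,084.05
Quarter 3: opening $4,084.05; interest $111.98 → $4,196.03; payment $1,049.00; balance $3,147.03
Quarter 4: opening $3,147.03; interest $111.98 → $3,259.01; payment $814.75; balance $2,444.26
Quarter 5: opening $2,444.26; interest $111.98 → $2,556.24; payment $639.06; balance $1,917.18
Quarter 6: opening $1,917.18; interest $111.98 → $2,029.16; payment $507.29; balance $1,521.87
Quarter 7: opening $1,521.87; interest $111.98 → $1,633.85; payment $408.46; balance $1,225.39
Quarter 8: opening $1,225.39; interest $111.98 → $1,337.37; payment $334.34; balance $1,003.03
Quarter 9: opening $1,003.03; interest $111.98 → $1,115.01; payment $278.75; balance $836.26
Quarter 10: opening $836.26; interest $111.98 → $948.24; payment $252.00; balance $696.24
Quarter 11: opening $696.24; interest $111.98 → $808.22; payment $252.00; balance $556.22
Quarter 12: opening $556.22; interest $111.98 → $668.20; payment $252.00; balance $416.20
Quarter 13: opening $416.20; interest $111.98 → $528.18; payment $252.00; balance $276.18
Quarter 14: opening $276.18; interest $111.98 → $388.16; payment $252.00; balance $136.16
Quarter 15: opening $136.16; interest $111.98 → $248.14; payment $248.14; balance $0.00
Total interest: $111.98 + $111.98 + $111.98 + $111.98 + $111.98 + $111.98 + $111.98 + $111.98 + $111.98 + $111.98 + $111.98 + $111.98 + $111.98 + $111.98 + $111.98 = $1,679.70

$1,679.70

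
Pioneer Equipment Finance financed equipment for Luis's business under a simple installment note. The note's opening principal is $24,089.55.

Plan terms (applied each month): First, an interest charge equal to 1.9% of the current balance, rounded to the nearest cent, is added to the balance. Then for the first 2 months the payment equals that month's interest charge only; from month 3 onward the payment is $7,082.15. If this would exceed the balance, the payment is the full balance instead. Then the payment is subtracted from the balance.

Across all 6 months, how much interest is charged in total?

$1,981.41

# | Opening | Interest | Payment | End bal
1 | $24,089.55 | $457.70 | $457.70 | $24,089.55
2 | $24,089.55 | $457.70 | $457.70 | $24,089.55
3 | $24,089.55 | $457.70 | $7,082.15 | $17,465.10
4 | $17,465.10 | $331.84 | $7,082.15 | $10,714.79
5 | $10,714.79 | $203.58 | $7,082.15 | $3,836.22
6 | $3,836.22 | $72.89 | $3,909.11 | $0.00
Total interest: $457.70 + $457.70 + $457.70 + $331.84 + $203.58 + $72.89 = $1,981.41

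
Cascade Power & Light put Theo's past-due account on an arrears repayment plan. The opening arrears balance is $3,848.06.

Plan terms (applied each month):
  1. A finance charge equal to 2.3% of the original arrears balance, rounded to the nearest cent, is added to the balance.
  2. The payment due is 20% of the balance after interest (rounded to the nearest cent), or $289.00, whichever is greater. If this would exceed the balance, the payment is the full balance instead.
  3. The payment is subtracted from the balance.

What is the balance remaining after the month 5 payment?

$1,498.96

# | Opening | Interest | Payment | End bal
1 | $3,848.06 | $88.51 | $787.31 | $3,149.26
2 | $3,149.26 | $88.51 | $647.55 | $2,590.22
3 | $2,590.22 | $88.51 | $535.75 | $2,142.98
4 | $2,142.98 | $88.51 | $446.30 | $1,785.19
5 | $1,785.19 | $88.51 | $374.74 | $1,498.96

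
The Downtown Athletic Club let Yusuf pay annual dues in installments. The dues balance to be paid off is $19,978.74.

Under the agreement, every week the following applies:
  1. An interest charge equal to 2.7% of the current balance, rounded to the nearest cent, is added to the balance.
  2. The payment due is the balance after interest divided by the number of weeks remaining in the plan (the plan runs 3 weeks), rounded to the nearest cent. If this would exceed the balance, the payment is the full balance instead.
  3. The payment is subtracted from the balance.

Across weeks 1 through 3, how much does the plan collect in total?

$21,077.15

Week 1: $19,978.74 +$539.43 interest = $20,518.17; pay $6,839.39 → $13,678.78
Week 2: $13,678.78 +$369.33 interest = $14,048.11; pay $7,024.06 → $7,024.05
Week 3: $7,024.05 +$189.65 interest = $7,213.70; pay $7,213.70 → $0.00
Total paid: $21,077.15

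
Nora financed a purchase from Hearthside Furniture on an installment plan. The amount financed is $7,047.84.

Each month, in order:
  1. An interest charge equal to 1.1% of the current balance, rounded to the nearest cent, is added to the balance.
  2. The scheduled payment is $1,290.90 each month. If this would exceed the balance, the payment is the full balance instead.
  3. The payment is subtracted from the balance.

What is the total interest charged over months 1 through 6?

Month 1: $7,047.84 +$77.53 interest = $7,125.37; pay $1,290.90 → $5,834.47
Month 2: $5,834.47 +$64.18 interest = $5,898.65; pay $1,290.90 → $4,607.75
Month 3: $4,607.75 +$50.69 interest = $4,658.44; pay $1,290.90 → $3,367.54
Month 4: $3,367.54 +$37.04 interest = $3,404.58; pay $1,290.90 → $2,113.68
Month 5: $2,113.68 +$23.25 interest = $2,136.93; pay $1,290.90 → $846.03
Month 6: $846.03 +$9.31 interest = $855.34; pay $855.34 → $0.00
Total interest: $77.53 + $64.18 + $50.69 + $37.04 + $23.25 + $9.31 = $262.00

$262.00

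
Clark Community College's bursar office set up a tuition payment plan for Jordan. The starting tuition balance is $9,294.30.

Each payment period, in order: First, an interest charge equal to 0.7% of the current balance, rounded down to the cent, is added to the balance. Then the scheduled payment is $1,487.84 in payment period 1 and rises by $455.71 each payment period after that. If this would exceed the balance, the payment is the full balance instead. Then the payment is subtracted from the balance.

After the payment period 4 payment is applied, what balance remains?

Payment period 1: opening $9,294.30; interest $65.06 → $9,359.36; payment $1,487.84; balance $7,871.52
Payment period 2: opening $7,871.52; interest $55.10 → $7,926.62; payment $1,943.55; balance $5,983.07
Payment period 3: opening $5,983.07; interest $41.88 → $6,024.95; payment $2,399.26; balance $3,625.69
Payment period 4: opening $3,625.69; interest $25.37 → $3,651.06; payment $2,854.97; balance $796.09

$796.09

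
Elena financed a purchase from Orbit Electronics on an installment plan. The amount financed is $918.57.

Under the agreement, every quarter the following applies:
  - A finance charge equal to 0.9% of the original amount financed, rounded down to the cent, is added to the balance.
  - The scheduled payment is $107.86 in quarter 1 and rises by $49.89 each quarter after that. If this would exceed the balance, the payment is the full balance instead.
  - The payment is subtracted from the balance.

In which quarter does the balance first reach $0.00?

Quarter 1: $918.57 +$8.26 interest = $926.83; pay $107.86 → $818.97
Quarter 2: $818.97 +$8.26 interest = $827.23; pay $157.75 → $669.48
Quarter 3: $669.48 +$8.26 interest = $677.74; pay $207.64 → $470.10
Quarter 4: $470.10 +$8.26 interest = $478.36; pay $257.53 → $220.83
Quarter 5: $220.83 +$8.26 interest = $229.09; pay $229.09 → $0.00
Balance reaches $0.00 in quarter 5.

5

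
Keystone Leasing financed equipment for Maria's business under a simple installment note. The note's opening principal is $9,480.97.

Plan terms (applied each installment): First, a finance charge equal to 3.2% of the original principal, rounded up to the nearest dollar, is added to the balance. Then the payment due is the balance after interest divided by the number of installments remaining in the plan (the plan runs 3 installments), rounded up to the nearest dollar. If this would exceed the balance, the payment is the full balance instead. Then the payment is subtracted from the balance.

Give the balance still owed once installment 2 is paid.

Installment 1: opening $9,480.97; interest $304.00 → $9,784.97; payment $3,262.00; balance $6,522.97
Installment 2: opening $6,522.97; interest $304.00 → $6,826.97; payment $3,414.00; balance $3,412.97

$3,412.97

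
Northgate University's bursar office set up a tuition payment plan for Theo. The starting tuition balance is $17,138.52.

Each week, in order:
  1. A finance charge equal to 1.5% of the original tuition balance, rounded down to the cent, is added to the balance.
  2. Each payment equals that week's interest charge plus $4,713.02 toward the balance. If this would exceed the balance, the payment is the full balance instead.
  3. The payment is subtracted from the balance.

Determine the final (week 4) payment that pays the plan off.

$3,256.53

Week 1: opening $17,138.52; interest $257.07 → $17,395.59; payment $4,970.09; balance $12,425.50
Week 2: opening $12,425.50; interest $257.07 → $12,682.57; payment $4,970.09; balance $7,712.48
Week 3: opening $7,712.48; interest $257.07 → $7,969.55; payment $4,970.09; balance $2,999.46
Week 4: opening $2,999.46; interest $257.07 → $3,256.53; payment $3,256.53; balance $0.00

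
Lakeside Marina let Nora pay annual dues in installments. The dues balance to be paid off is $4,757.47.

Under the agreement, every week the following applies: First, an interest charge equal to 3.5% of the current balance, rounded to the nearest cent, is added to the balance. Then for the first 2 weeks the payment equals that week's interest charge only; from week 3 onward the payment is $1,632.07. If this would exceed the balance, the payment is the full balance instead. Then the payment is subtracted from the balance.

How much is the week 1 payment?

$166.51

Week 1: opening $4,757.47; interest $166.51 → $4,923.98; payment $166.51; balance $4,757.47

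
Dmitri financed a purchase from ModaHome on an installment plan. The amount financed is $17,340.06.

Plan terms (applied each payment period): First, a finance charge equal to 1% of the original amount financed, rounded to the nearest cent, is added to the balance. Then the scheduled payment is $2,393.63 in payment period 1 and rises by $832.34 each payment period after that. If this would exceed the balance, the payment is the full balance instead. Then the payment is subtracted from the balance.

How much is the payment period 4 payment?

Payment period 1: opening $17,340.06; interest $173.40 → $17,513.46; payment $2,393.63; balance $15,119.83
Payment period 2: opening $15,119.83; interest $173.40 → $15,293.23; payment $3,225.97; balance $12,067.26
Payment period 3: opening $12,067.26; interest $173.40 → $12,240.66; payment $4,058.31; balance $8,182.35
Payment period 4: opening $8,182.35; interest $173.40 → $8,355.75; payment $4,890.65; balance $3,465.10

$4,890.65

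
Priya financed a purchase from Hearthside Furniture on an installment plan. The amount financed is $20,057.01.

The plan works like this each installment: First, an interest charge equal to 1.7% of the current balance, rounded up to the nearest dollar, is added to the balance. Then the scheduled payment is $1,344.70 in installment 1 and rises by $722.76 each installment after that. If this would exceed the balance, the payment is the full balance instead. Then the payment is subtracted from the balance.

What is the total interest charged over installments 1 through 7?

$1,583.00

Installment 1: opening $20,057.01; interest $341.00 → $20,398.01; payment $1,344.70; balance $19,053.31
Installment 2: opening $19,053.31; interest $324.00 → $19,377.31; payment $2,067.46; balance $17,309.85
Installment 3: opening $17,309.85; interest $295.00 → $17,604.85; payment $2,790.22; balance $14,814.63
Installment 4: opening $14,814.63; interest $252.00 → $15,066.63; payment $3,512.98; balance $11,553.65
Installment 5: opening $11,553.65; interest $197.00 → $11,750.65; payment $4,235.74; balance $7,514.91
Installment 6: opening $7,514.91; interest $128.00 → $7,642.91; payment $4,958.50; balance $2,684.41
Installment 7: opening $2,684.41; interest $46.00 → $2,730.41; payment $2,730.41; balance $0.00
Total interest: $341.00 + $324.00 + $295.00 + $252.00 + $197.00 + $128.00 + $46.00 = $1,583.00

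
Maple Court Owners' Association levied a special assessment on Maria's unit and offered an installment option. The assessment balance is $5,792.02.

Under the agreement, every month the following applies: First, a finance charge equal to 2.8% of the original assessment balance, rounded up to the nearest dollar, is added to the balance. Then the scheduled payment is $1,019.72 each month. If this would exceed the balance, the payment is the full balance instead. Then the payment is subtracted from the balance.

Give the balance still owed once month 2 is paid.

$4,078.58

# | Opening | Interest | Payment | End bal
1 | $5,792.02 | $163.00 | $1,019.72 | $4,935.30
2 | $4,935.30 | $163.00 | $1,019.72 | $4,078.58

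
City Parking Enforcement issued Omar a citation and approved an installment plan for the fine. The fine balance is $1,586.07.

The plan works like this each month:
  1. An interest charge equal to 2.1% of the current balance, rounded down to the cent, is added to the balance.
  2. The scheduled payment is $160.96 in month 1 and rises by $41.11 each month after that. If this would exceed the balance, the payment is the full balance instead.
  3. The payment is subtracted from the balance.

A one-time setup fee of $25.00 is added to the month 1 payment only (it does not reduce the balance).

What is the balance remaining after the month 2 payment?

$1,286.96

Month 1: $1,586.07 +$33.30 interest = $1,619.37; pay $160.96 (+ $25.00 fee) → $1,458.41
Month 2: $1,458.41 +$30.62 interest = $1,489.03; pay $202.07 → $1,286.96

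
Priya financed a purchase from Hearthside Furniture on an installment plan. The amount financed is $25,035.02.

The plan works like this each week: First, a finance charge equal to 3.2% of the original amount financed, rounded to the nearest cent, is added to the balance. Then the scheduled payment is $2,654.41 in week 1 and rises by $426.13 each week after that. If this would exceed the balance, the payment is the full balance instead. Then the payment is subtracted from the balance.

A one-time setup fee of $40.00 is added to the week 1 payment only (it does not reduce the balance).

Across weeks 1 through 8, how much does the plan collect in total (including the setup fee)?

$31,483.98

# | Opening | Interest | Payment | Fee | End bal
1 | $25,035.02 | $801.12 | $2,654.41 | $40.00 | $23,181.73
2 | $23,181.73 | $801.12 | $3,080.54 | — | $20,902.31
3 | $20,902.31 | $801.12 | $3,506.67 | — | $18,196.76
4 | $18,196.76 | $801.12 | $3,932.80 | — | $15,065.08
5 | $15,065.08 | $801.12 | $4,358.93 | — | $11,507.27
6 | $11,507.27 | $801.12 | $4,785.06 | — | $7,523.33
7 | $7,523.33 | $801.12 | $5,211.19 | — | $3,113.26
8 | $3,113.26 | $801.12 | $3,914.38 | — | $0.00
Total paid: $31,483.98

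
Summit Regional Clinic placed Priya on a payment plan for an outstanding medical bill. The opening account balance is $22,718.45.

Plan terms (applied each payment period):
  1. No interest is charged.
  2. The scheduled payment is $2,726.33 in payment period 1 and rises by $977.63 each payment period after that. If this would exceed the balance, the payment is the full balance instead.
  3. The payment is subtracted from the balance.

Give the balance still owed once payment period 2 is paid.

Payment period 1: $22,718.45 − $2,726.33 → $19,992.12
Payment period 2: $19,992.12 − $3,703.96 → $16,288.16

$16,288.16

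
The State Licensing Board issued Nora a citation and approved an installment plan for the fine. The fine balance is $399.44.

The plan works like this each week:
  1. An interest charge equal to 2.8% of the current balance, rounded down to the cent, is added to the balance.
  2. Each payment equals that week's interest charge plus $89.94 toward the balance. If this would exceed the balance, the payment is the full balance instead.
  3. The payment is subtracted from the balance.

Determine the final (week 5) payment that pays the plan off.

Week 1: $399.44 +$11.18 interest = $410.62; pay $101.12 → $309.50
Week 2: $309.50 +$8.66 interest = $318.16; pay $98.60 → $219.56
Week 3: $219.56 +$6.14 interest = $225.70; pay $96.08 → $129.62
Week 4: $129.62 +$3.62 interest = $133.24; pay $93.56 → $39.68
Week 5: $39.68 +$1.11 interest = $40.79; pay $40.79 → $0.00

$40.79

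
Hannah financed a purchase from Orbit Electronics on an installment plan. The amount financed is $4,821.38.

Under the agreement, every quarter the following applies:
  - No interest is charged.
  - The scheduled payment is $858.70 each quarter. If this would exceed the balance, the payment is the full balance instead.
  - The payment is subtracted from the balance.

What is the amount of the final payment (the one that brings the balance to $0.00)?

Quarter 1: opening $4,821.38; payment $858.70; balance $3,962.68
Quarter 2: opening $3,962.68; payment $858.70; balance $3,103.98
Quarter 3: opening $3,103.98; payment $858.70; balance $2,245.28
Quarter 4: opening $2,245.28; payment $858.70; balance $1,386.58
Quarter 5: opening $1,386.58; payment $858.70; balance $527.88
Quarter 6: opening $527.88; payment $527.88; balance $0.00

$527.88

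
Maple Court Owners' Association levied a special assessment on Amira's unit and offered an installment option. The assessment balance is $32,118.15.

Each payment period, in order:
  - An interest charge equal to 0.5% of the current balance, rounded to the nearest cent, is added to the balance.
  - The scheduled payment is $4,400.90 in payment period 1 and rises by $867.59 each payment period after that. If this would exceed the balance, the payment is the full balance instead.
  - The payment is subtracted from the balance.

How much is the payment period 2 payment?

$5,268.49

# | Opening | Interest | Payment | End bal
1 | $32,118.15 | $160.59 | $4,400.90 | $27,877.84
2 | $27,877.84 | $139.39 | $5,268.49 | $22,748.74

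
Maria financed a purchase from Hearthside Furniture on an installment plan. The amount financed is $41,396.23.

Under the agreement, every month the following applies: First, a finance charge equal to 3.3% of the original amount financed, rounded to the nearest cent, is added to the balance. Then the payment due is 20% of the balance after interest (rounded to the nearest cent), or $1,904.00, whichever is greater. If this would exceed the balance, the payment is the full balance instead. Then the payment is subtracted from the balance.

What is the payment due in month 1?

# | Opening | Interest | Payment | End bal
1 | $41,396.23 | $1,366.08 | $8,552.46 | $34,209.85

$8,552.46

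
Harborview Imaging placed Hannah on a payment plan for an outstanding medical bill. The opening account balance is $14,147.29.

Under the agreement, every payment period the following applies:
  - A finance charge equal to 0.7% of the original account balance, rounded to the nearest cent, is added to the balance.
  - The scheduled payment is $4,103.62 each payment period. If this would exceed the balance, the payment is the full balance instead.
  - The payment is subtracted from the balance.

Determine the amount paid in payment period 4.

# | Opening | Interest | Payment | End bal
1 | $14,147.29 | $99.03 | $4,103.62 | $10,142.70
2 | $10,142.70 | $99.03 | $4,103.62 | $6,138.11
3 | $6,138.11 | $99.03 | $4,103.62 | $2,133.52
4 | $2,133.52 | $99.03 | $2,232.55 | $0.00

$2,232.55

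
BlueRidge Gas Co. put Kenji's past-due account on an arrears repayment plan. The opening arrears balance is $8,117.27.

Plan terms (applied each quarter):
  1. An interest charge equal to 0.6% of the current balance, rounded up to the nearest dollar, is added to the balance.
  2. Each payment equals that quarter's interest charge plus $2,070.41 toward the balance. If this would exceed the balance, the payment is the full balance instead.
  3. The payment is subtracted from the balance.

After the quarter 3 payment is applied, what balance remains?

$1,906.04

# | Opening | Interest | Payment | End bal
1 | $8,117.27 | $49.00 | $2,119.41 | $6,046.86
2 | $6,046.86 | $37.00 | $2,107.41 | $3,976.45
3 | $3,976.45 | $24.00 | $2,094.41 | $1,906.04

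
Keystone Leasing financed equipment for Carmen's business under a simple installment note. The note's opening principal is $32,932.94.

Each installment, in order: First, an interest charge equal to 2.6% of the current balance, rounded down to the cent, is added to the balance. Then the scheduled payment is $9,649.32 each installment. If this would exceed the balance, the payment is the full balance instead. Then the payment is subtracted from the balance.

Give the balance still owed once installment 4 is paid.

Installment 1: opening $32,932.94; interest $856.25 → $33,789.19; payment $9,649.32; balance $24,139.87
Installment 2: opening $24,139.87; interest $627.63 → $24,767.50; payment $9,649.32; balance $15,118.18
Installment 3: opening $15,118.18; interest $393.07 → $15,511.25; payment $9,649.32; balance $5,861.93
Installment 4: opening $5,861.93; interest $152.41 → $6,014.34; payment $6,014.34; balance $0.00

$0.00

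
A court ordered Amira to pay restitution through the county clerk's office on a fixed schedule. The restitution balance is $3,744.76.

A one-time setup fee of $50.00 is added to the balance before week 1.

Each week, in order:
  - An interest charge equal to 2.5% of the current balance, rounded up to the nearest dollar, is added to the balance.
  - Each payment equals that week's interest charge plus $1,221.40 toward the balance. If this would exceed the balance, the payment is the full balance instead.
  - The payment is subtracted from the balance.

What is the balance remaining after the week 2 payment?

$1,351.96

Week 1: opening $3,794.76; interest $95.00 → $3,889.76; payment $1,316.40; balance $2,573.36
Week 2: opening $2,573.36; interest $65.00 → $2,638.36; payment $1,286.40; balance $1,351.96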